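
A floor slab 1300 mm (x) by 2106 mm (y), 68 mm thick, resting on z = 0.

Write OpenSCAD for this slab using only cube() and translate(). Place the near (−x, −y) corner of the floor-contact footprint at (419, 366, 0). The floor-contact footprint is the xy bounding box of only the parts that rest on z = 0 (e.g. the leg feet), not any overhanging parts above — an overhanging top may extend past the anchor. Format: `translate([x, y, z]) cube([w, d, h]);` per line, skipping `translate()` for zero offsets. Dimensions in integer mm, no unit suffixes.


translate([419, 366, 0]) cube([1300, 2106, 68]);


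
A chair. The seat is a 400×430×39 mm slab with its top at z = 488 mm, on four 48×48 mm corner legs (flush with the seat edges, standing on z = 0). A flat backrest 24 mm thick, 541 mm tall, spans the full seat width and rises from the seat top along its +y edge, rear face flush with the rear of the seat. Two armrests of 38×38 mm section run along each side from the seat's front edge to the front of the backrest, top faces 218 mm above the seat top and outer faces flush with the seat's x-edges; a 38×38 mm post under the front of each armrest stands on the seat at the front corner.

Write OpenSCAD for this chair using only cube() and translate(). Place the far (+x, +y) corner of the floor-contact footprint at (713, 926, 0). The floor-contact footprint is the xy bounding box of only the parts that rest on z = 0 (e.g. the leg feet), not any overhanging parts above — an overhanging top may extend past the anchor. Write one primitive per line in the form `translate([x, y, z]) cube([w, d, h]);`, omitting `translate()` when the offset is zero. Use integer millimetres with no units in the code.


translate([313, 496, 449]) cube([400, 430, 39]);
translate([313, 496, 0]) cube([48, 48, 449]);
translate([665, 496, 0]) cube([48, 48, 449]);
translate([313, 878, 0]) cube([48, 48, 449]);
translate([665, 878, 0]) cube([48, 48, 449]);
translate([313, 902, 488]) cube([400, 24, 541]);
translate([313, 496, 668]) cube([38, 406, 38]);
translate([675, 496, 668]) cube([38, 406, 38]);
translate([313, 496, 488]) cube([38, 38, 180]);
translate([675, 496, 488]) cube([38, 38, 180]);


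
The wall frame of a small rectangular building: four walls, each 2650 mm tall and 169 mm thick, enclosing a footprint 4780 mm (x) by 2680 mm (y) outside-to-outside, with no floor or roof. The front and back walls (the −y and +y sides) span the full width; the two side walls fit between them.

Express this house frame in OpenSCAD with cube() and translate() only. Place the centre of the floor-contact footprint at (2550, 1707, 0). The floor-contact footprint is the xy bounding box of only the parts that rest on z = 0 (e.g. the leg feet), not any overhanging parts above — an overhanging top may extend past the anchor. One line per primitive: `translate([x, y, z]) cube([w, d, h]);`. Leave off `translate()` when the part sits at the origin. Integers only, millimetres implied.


translate([160, 367, 0]) cube([4780, 169, 2650]);
translate([160, 2878, 0]) cube([4780, 169, 2650]);
translate([160, 536, 0]) cube([169, 2342, 2650]);
translate([4771, 536, 0]) cube([169, 2342, 2650]);


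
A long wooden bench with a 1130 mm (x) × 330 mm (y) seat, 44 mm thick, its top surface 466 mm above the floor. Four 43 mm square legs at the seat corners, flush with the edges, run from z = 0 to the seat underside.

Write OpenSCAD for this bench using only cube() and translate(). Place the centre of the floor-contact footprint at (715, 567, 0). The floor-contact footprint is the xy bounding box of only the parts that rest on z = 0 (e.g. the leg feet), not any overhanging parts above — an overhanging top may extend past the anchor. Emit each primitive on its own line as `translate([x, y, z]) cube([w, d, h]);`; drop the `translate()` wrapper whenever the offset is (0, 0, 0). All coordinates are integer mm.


translate([150, 402, 422]) cube([1130, 330, 44]);
translate([150, 402, 0]) cube([43, 43, 422]);
translate([150, 689, 0]) cube([43, 43, 422]);
translate([1237, 402, 0]) cube([43, 43, 422]);
translate([1237, 689, 0]) cube([43, 43, 422]);


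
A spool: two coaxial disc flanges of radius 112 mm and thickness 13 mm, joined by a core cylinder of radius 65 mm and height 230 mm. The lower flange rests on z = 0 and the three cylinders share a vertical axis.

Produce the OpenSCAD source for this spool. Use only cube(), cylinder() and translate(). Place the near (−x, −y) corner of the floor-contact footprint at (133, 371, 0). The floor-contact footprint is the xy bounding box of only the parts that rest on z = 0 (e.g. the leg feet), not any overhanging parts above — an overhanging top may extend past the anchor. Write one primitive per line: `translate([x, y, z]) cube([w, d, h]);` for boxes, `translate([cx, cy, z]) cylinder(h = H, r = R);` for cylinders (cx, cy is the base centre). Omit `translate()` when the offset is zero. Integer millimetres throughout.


translate([245, 483, 0]) cylinder(h = 13, r = 112);
translate([245, 483, 13]) cylinder(h = 230, r = 65);
translate([245, 483, 243]) cylinder(h = 13, r = 112);


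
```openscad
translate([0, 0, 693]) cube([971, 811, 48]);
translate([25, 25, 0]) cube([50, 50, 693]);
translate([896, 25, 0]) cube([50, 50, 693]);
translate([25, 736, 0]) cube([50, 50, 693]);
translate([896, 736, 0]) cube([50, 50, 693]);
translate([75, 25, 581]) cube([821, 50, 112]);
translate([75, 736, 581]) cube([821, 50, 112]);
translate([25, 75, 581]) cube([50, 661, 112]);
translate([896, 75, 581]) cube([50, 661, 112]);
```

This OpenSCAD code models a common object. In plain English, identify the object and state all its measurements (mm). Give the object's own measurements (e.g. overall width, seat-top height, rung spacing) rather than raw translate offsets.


A rectangular dining table. The top is 971×811×48 mm with its upper surface at z = 741 mm. It stands on four 50×50 mm square legs, each inset 25 mm from the nearest pair of top edges, running from the floor to the underside of the top. Four apron rails, 50 mm thick and 112 mm tall, run between adjacent legs with their top edges flush with the underside of the top and their outer faces flush with the legs' outer faces.


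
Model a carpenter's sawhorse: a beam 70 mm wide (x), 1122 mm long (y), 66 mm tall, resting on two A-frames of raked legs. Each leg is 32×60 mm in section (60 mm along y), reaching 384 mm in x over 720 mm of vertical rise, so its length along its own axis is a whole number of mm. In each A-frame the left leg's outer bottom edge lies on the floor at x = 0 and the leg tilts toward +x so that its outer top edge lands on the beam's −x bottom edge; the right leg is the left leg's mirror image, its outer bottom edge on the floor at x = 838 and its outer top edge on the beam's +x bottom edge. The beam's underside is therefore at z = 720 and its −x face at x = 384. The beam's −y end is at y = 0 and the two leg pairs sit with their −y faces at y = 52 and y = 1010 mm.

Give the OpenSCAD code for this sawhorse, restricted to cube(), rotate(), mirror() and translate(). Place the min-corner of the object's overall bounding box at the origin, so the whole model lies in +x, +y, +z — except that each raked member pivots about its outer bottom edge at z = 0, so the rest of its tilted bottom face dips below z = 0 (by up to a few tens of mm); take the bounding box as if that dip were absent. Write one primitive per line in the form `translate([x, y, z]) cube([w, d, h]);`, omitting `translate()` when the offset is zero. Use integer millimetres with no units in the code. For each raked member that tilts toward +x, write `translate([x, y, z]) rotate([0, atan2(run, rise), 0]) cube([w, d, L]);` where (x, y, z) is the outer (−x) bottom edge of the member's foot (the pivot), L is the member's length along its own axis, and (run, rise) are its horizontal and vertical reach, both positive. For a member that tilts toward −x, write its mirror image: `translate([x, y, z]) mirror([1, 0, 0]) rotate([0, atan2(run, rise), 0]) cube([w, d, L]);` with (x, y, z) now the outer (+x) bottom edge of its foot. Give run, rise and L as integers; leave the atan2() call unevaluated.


translate([384, 0, 720]) cube([70, 1122, 66]);
translate([0, 52, 0]) rotate([0, atan2(384, 720), 0]) cube([32, 60, 816]);
translate([838, 52, 0]) mirror([1, 0, 0]) rotate([0, atan2(384, 720), 0]) cube([32, 60, 816]);
translate([0, 1010, 0]) rotate([0, atan2(384, 720), 0]) cube([32, 60, 816]);
translate([838, 1010, 0]) mirror([1, 0, 0]) rotate([0, atan2(384, 720), 0]) cube([32, 60, 816]);


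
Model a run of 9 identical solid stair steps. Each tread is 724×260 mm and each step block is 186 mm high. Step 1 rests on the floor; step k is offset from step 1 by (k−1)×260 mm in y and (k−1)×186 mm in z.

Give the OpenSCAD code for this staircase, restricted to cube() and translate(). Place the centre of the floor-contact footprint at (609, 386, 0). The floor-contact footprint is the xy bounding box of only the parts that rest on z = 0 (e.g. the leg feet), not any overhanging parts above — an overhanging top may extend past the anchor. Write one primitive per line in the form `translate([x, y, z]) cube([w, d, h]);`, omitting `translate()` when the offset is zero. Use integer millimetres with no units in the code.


translate([247, 256, 0]) cube([724, 260, 186]);
translate([247, 516, 186]) cube([724, 260, 186]);
translate([247, 776, 372]) cube([724, 260, 186]);
translate([247, 1036, 558]) cube([724, 260, 186]);
translate([247, 1296, 744]) cube([724, 260, 186]);
translate([247, 1556, 930]) cube([724, 260, 186]);
translate([247, 1816, 1116]) cube([724, 260, 186]);
translate([247, 2076, 1302]) cube([724, 260, 186]);
translate([247, 2336, 1488]) cube([724, 260, 186]);


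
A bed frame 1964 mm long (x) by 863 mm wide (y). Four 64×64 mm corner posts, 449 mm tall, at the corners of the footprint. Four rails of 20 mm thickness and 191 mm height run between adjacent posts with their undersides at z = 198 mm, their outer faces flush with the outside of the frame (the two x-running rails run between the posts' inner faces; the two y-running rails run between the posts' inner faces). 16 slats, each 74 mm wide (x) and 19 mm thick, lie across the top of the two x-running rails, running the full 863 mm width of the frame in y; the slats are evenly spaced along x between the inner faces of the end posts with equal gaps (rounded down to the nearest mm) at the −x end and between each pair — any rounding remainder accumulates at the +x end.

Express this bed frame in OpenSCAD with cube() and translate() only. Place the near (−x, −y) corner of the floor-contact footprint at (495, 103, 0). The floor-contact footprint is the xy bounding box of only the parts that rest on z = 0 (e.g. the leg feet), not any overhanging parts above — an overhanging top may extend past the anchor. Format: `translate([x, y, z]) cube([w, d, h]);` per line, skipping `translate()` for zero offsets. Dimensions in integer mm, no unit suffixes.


// slat z = rail_z + rail_h = 198 + 191 = 389
// slat gap = ⌊(1836 − 16·74) / 17⌋ = 38
translate([495, 103, 0]) cube([64, 64, 449]);
translate([495, 902, 0]) cube([64, 64, 449]);
translate([2395, 103, 0]) cube([64, 64, 449]);
translate([2395, 902, 0]) cube([64, 64, 449]);
translate([559, 103, 198]) cube([1836, 20, 191]);
translate([559, 946, 198]) cube([1836, 20, 191]);
translate([495, 167, 198]) cube([20, 735, 191]);
translate([2439, 167, 198]) cube([20, 735, 191]);
translate([597, 103, 389]) cube([74, 863, 19]);
translate([709, 103, 389]) cube([74, 863, 19]);
translate([821, 103, 389]) cube([74, 863, 19]);
translate([933, 103, 389]) cube([74, 863, 19]);
translate([1045, 103, 389]) cube([74, 863, 19]);
translate([1157, 103, 389]) cube([74, 863, 19]);
translate([1269, 103, 389]) cube([74, 863, 19]);
translate([1381, 103, 389]) cube([74, 863, 19]);
translate([1493, 103, 389]) cube([74, 863, 19]);
translate([1605, 103, 389]) cube([74, 863, 19]);
translate([1717, 103, 389]) cube([74, 863, 19]);
translate([1829, 103, 389]) cube([74, 863, 19]);
translate([1941, 103, 389]) cube([74, 863, 19]);
translate([2053, 103, 389]) cube([74, 863, 19]);
translate([2165, 103, 389]) cube([74, 863, 19]);
translate([2277, 103, 389]) cube([74, 863, 19]);


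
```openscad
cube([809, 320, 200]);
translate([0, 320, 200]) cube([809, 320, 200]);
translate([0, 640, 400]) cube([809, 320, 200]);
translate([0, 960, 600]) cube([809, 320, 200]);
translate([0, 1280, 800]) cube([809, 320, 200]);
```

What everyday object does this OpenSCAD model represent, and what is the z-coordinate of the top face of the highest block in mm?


A staircase. The total rise is 1000 mm.

5 identical blocks, each offset up and back from the previous — a staircase. Each step is 200 mm tall and there are 5 of them, so the total rise is 5 × 200 = 1000 mm.


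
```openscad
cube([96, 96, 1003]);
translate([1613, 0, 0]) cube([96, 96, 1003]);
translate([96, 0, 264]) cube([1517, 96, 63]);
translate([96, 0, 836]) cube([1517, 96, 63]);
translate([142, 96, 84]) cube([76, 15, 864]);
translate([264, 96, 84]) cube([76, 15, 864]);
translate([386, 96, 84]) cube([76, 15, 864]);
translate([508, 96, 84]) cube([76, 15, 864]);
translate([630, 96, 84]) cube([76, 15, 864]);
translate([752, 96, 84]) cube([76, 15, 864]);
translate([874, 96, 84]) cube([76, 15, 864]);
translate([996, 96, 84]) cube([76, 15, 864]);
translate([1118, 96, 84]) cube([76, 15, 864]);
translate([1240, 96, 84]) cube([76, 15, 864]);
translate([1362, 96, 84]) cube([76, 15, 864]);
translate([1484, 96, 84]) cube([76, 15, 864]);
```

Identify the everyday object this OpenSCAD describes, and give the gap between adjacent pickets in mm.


A fence section. The picket gap is 46 mm.

Two posts, two rails, 12 pickets — a fence section. Span 1517 mm holds 12 pickets of 76 mm with 13 equal gaps: ⌊(1517 − 12·76) / 13⌋ = 46 mm.


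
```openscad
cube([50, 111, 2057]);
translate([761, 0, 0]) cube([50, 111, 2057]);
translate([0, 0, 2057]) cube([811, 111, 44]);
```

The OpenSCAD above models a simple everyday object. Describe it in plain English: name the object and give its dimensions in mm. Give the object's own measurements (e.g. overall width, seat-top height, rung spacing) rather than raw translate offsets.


A door frame. The clear opening is 711 mm wide and 2057 mm high. Two 50 mm wide jambs, 111 mm deep, stand either side of the opening from the floor to the top of the opening. A 44 mm thick head sits across the top of both jambs, spanning the full outside width of the frame.


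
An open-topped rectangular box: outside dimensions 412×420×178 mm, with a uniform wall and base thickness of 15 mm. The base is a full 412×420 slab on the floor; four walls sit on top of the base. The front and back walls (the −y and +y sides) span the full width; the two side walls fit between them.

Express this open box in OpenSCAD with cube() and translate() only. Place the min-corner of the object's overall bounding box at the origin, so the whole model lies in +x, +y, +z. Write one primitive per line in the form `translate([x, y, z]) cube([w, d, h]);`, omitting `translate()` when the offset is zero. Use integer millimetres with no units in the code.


cube([412, 420, 15]);
translate([0, 0, 15]) cube([412, 15, 163]);
translate([0, 405, 15]) cube([412, 15, 163]);
translate([0, 15, 15]) cube([15, 390, 163]);
translate([397, 15, 15]) cube([15, 390, 163]);


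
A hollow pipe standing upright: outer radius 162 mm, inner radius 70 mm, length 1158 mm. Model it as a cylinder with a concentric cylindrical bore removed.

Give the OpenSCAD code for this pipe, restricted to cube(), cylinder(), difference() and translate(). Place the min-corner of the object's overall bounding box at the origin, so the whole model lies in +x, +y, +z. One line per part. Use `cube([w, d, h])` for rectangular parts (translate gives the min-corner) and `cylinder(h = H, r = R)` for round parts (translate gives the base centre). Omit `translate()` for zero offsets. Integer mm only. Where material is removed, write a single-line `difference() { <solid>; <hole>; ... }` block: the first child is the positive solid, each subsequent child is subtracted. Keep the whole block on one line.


difference() { translate([162, 162, 0]) cylinder(h = 1158, r = 162); translate([162, 162, 0]) cylinder(h = 1158, r = 70); }


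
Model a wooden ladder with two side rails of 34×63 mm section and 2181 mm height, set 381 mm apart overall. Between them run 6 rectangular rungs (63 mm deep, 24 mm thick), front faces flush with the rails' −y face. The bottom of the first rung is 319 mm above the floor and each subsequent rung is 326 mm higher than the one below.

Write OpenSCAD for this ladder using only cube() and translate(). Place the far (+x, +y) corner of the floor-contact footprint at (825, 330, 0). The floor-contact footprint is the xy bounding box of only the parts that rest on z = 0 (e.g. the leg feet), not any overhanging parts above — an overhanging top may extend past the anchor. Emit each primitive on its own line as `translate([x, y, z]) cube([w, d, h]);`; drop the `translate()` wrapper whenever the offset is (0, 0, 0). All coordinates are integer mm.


translate([444, 267, 0]) cube([34, 63, 2181]);
translate([791, 267, 0]) cube([34, 63, 2181]);
translate([478, 267, 319]) cube([313, 63, 24]);
translate([478, 267, 645]) cube([313, 63, 24]);
translate([478, 267, 971]) cube([313, 63, 24]);
translate([478, 267, 1297]) cube([313, 63, 24]);
translate([478, 267, 1623]) cube([313, 63, 24]);
translate([478, 267, 1949]) cube([313, 63, 24]);


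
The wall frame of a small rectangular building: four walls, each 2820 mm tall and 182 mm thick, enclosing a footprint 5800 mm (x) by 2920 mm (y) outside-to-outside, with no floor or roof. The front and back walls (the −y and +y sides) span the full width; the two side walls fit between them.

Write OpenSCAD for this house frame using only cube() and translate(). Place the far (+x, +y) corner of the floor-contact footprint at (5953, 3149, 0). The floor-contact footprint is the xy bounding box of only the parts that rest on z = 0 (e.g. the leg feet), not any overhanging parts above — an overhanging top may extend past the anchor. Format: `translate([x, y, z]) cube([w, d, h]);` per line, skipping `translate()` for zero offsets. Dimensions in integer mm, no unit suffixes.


translate([153, 229, 0]) cube([5800, 182, 2820]);
translate([153, 2967, 0]) cube([5800, 182, 2820]);
translate([153, 411, 0]) cube([182, 2556, 2820]);
translate([5771, 411, 0]) cube([182, 2556, 2820]);


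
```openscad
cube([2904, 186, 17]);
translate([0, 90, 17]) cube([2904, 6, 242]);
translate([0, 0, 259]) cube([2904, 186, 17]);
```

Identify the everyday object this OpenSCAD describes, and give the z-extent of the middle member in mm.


An I-beam. The web height is 242 mm.

Two wide flanges with a thin centred web — an I-beam. Overall 276 mm minus two 17 mm flanges gives a web of 276 − 2·17 = 242 mm.


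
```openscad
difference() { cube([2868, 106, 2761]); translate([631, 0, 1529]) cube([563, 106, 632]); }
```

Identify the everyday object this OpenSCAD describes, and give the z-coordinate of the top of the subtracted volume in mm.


A wall with a window opening. The window head height is 2161 mm.

A wall with a rectangular opening subtracted — a window. Sill at z = 1529, opening 632 mm tall, so the head is at 1529 + 632 = 2161 mm.


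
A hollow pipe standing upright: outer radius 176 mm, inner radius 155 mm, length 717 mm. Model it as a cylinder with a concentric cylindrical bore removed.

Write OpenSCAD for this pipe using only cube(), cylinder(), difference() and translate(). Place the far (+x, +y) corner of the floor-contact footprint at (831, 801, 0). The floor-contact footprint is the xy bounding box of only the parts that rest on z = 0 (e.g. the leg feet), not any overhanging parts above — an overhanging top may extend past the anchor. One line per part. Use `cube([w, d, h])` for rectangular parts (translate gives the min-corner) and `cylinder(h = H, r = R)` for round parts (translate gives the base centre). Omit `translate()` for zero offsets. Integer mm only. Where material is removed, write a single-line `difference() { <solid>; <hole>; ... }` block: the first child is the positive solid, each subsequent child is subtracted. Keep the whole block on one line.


difference() { translate([655, 625, 0]) cylinder(h = 717, r = 176); translate([655, 625, 0]) cylinder(h = 717, r = 155); }


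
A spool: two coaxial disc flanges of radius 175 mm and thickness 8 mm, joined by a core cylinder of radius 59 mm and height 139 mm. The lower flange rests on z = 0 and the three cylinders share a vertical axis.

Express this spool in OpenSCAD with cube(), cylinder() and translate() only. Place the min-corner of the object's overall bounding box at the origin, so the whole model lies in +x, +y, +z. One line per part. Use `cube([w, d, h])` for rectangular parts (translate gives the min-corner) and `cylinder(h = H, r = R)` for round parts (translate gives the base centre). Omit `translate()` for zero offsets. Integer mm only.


translate([175, 175, 0]) cylinder(h = 8, r = 175);
translate([175, 175, 8]) cylinder(h = 139, r = 59);
translate([175, 175, 147]) cylinder(h = 8, r = 175);


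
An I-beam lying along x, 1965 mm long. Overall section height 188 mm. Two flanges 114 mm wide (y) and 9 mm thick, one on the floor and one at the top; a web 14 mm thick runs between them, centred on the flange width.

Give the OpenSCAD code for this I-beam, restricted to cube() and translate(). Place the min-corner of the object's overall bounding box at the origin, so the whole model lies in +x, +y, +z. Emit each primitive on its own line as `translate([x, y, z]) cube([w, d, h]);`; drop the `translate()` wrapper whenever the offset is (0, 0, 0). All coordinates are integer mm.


cube([1965, 114, 9]);
translate([0, 50, 9]) cube([1965, 14, 170]);
translate([0, 0, 179]) cube([1965, 114, 9]);


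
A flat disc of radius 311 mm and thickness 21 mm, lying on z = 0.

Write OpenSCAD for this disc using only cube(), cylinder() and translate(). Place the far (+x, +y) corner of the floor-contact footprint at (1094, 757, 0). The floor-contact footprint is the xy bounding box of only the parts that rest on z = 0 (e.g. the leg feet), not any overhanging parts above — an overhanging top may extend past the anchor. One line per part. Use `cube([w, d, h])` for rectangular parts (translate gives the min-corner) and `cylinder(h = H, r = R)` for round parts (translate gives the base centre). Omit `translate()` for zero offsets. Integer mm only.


translate([783, 446, 0]) cylinder(h = 21, r = 311);


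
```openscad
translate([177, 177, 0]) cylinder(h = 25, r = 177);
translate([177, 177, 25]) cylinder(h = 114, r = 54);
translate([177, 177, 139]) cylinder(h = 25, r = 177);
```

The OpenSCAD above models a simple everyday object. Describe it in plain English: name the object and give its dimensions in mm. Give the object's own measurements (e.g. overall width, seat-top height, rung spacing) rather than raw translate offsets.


A spool: two coaxial disc flanges of radius 177 mm and thickness 25 mm, joined by a core cylinder of radius 54 mm and height 114 mm. The lower flange rests on z = 0 and the three cylinders share a vertical axis.


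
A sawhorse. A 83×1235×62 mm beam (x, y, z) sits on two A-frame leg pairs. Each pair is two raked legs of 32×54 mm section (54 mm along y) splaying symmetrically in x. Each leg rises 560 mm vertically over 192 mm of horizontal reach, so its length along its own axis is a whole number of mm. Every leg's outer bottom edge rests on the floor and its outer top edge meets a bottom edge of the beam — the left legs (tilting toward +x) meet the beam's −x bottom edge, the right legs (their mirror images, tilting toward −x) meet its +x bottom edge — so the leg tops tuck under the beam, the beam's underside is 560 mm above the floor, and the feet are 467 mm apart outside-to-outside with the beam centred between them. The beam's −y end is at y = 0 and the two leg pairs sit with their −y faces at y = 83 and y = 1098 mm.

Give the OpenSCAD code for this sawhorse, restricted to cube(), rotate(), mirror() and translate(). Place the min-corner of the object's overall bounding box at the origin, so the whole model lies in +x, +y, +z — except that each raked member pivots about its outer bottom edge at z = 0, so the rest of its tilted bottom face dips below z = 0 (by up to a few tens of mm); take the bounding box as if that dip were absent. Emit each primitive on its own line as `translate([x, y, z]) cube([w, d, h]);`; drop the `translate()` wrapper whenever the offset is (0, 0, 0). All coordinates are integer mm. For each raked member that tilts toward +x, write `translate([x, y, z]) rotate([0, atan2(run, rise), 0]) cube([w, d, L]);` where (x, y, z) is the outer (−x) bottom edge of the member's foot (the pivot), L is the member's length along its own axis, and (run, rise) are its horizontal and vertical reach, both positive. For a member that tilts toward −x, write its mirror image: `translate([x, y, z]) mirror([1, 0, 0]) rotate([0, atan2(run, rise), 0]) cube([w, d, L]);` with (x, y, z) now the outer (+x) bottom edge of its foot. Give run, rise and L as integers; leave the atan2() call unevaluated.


translate([192, 0, 560]) cube([83, 1235, 62]);
translate([0, 83, 0]) rotate([0, atan2(192, 560), 0]) cube([32, 54, 592]);
translate([467, 83, 0]) mirror([1, 0, 0]) rotate([0, atan2(192, 560), 0]) cube([32, 54, 592]);
translate([0, 1098, 0]) rotate([0, atan2(192, 560), 0]) cube([32, 54, 592]);
translate([467, 1098, 0]) mirror([1, 0, 0]) rotate([0, atan2(192, 560), 0]) cube([32, 54, 592]);


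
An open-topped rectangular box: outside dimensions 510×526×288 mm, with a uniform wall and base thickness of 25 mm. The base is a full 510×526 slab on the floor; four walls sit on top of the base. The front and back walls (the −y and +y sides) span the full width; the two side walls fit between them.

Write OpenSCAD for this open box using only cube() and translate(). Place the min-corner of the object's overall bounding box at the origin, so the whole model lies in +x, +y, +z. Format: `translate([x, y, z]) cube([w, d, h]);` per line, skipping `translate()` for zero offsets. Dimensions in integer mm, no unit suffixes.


cube([510, 526, 25]);
translate([0, 0, 25]) cube([510, 25, 263]);
translate([0, 501, 25]) cube([510, 25, 263]);
translate([0, 25, 25]) cube([25, 476, 263]);
translate([485, 25, 25]) cube([25, 476, 263]);


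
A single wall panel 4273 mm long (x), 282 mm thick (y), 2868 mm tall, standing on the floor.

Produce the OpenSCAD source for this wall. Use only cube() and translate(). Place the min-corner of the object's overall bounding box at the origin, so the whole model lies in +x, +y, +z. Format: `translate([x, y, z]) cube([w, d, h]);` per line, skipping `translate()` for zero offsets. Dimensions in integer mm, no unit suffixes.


cube([4273, 282, 2868]);


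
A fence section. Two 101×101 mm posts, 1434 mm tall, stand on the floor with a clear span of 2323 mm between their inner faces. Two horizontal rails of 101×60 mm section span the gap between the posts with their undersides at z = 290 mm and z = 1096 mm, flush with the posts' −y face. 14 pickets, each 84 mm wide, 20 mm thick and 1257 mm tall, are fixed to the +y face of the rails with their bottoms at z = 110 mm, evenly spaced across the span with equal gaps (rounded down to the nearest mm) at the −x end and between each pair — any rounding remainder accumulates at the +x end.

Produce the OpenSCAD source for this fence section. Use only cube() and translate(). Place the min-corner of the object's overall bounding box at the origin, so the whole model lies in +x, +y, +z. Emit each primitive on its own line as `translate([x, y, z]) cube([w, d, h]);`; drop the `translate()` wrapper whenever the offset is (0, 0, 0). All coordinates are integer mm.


cube([101, 101, 1434]);
translate([2424, 0, 0]) cube([101, 101, 1434]);
translate([101, 0, 290]) cube([2323, 101, 60]);
translate([101, 0, 1096]) cube([2323, 101, 60]);
translate([177, 101, 110]) cube([84, 20, 1257]);
translate([337, 101, 110]) cube([84, 20, 1257]);
translate([497, 101, 110]) cube([84, 20, 1257]);
translate([657, 101, 110]) cube([84, 20, 1257]);
translate([817, 101, 110]) cube([84, 20, 1257]);
translate([977, 101, 110]) cube([84, 20, 1257]);
translate([1137, 101, 110]) cube([84, 20, 1257]);
translate([1297, 101, 110]) cube([84, 20, 1257]);
translate([1457, 101, 110]) cube([84, 20, 1257]);
translate([1617, 101, 110]) cube([84, 20, 1257]);
translate([1777, 101, 110]) cube([84, 20, 1257]);
translate([1937, 101, 110]) cube([84, 20, 1257]);
translate([2097, 101, 110]) cube([84, 20, 1257]);
translate([2257, 101, 110]) cube([84, 20, 1257]);


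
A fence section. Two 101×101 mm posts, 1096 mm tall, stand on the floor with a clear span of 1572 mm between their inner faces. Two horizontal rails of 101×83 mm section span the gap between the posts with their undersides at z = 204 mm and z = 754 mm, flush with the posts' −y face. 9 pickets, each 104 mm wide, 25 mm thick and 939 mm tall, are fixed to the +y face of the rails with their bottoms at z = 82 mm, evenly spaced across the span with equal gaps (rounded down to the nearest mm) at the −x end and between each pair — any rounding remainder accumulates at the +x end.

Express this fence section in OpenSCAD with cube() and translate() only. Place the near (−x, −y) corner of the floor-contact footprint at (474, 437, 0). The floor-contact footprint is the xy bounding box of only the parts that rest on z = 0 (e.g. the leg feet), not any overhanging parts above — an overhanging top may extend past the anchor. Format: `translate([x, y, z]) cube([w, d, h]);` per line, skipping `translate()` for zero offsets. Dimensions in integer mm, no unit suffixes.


translate([474, 437, 0]) cube([101, 101, 1096]);
translate([2147, 437, 0]) cube([101, 101, 1096]);
translate([575, 437, 204]) cube([1572, 101, 83]);
translate([575, 437, 754]) cube([1572, 101, 83]);
translate([638, 538, 82]) cube([104, 25, 939]);
translate([805, 538, 82]) cube([104, 25, 939]);
translate([972, 538, 82]) cube([104, 25, 939]);
translate([1139, 538, 82]) cube([104, 25, 939]);
translate([1306, 538, 82]) cube([104, 25, 939]);
translate([1473, 538, 82]) cube([104, 25, 939]);
translate([1640, 538, 82]) cube([104, 25, 939]);
translate([1807, 538, 82]) cube([104, 25, 939]);
translate([1974, 538, 82]) cube([104, 25, 939]);


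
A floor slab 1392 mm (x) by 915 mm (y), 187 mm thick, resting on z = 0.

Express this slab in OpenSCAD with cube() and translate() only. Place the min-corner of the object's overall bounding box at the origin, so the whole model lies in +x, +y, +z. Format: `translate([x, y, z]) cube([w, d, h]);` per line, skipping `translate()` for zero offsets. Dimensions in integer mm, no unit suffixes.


cube([1392, 915, 187]);


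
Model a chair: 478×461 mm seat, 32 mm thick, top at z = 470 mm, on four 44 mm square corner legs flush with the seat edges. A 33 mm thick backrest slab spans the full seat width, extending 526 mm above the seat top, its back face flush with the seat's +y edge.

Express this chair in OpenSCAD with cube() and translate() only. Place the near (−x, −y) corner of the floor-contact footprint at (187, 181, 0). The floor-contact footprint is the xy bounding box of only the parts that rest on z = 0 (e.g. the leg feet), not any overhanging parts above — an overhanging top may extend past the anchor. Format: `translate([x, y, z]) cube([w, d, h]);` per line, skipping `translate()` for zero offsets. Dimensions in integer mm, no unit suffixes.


// leg_h = 470 - 32 = 438
translate([187, 181, 438]) cube([478, 461, 32]);
translate([187, 181, 0]) cube([44, 44, 438]);
translate([621, 181, 0]) cube([44, 44, 438]);
translate([187, 598, 0]) cube([44, 44, 438]);
translate([621, 598, 0]) cube([44, 44, 438]);
translate([187, 609, 470]) cube([478, 33, 526]);


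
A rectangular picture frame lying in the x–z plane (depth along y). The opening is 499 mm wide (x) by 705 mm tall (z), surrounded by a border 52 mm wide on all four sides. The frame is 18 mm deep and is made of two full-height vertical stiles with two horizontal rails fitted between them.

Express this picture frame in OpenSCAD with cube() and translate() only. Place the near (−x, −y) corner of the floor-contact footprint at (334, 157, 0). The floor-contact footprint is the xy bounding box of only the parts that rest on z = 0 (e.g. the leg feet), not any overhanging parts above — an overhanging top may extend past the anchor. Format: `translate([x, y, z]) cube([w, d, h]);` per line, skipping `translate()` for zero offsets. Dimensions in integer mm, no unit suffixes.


translate([334, 157, 0]) cube([52, 18, 809]);
translate([885, 157, 0]) cube([52, 18, 809]);
translate([386, 157, 0]) cube([499, 18, 52]);
translate([386, 157, 757]) cube([499, 18, 52]);


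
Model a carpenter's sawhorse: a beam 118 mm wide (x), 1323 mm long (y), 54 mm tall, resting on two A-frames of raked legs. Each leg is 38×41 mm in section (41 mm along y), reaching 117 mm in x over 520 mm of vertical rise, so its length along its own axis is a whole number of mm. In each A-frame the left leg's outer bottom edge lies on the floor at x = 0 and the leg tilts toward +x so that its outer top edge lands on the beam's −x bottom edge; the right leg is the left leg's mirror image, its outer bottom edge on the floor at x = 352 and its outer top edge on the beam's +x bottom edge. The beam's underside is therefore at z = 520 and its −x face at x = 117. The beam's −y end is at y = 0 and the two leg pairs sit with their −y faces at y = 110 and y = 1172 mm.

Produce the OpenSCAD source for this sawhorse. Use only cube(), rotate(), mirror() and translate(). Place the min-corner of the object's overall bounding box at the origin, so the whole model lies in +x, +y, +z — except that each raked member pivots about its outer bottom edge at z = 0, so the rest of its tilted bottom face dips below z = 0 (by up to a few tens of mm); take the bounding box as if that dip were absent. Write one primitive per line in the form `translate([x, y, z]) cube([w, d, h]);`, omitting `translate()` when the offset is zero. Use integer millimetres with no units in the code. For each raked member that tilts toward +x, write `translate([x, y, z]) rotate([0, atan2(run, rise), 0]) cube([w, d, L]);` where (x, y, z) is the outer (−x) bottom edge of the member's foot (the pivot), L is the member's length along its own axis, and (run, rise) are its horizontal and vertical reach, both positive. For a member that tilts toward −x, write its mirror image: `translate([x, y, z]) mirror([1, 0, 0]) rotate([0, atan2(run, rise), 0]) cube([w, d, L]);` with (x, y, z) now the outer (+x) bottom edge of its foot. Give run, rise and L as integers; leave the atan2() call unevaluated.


translate([117, 0, 520]) cube([118, 1323, 54]);
translate([0, 110, 0]) rotate([0, atan2(117, 520), 0]) cube([38, 41, 533]);
translate([352, 110, 0]) mirror([1, 0, 0]) rotate([0, atan2(117, 520), 0]) cube([38, 41, 533]);
translate([0, 1172, 0]) rotate([0, atan2(117, 520), 0]) cube([38, 41, 533]);
translate([352, 1172, 0]) mirror([1, 0, 0]) rotate([0, atan2(117, 520), 0]) cube([38, 41, 533]);


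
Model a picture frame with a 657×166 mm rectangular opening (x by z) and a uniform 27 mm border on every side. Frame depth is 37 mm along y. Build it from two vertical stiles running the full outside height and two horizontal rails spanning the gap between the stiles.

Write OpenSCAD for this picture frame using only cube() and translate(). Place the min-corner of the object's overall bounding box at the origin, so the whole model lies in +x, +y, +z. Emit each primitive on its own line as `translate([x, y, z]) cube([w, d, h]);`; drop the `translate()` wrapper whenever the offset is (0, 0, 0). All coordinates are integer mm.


cube([27, 37, 220]);
translate([684, 0, 0]) cube([27, 37, 220]);
translate([27, 0, 0]) cube([657, 37, 27]);
translate([27, 0, 193]) cube([657, 37, 27]);


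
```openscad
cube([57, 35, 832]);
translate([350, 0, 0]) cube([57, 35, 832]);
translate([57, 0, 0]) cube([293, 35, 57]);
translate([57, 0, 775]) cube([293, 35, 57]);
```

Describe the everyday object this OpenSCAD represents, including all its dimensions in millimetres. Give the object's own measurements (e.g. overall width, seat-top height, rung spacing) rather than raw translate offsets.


A rectangular picture frame lying in the x–z plane (depth along y). The opening is 293 mm wide (x) by 718 mm tall (z), surrounded by a border 57 mm wide on all four sides. The frame is 35 mm deep and is made of two full-height vertical stiles with two horizontal rails fitted between them.


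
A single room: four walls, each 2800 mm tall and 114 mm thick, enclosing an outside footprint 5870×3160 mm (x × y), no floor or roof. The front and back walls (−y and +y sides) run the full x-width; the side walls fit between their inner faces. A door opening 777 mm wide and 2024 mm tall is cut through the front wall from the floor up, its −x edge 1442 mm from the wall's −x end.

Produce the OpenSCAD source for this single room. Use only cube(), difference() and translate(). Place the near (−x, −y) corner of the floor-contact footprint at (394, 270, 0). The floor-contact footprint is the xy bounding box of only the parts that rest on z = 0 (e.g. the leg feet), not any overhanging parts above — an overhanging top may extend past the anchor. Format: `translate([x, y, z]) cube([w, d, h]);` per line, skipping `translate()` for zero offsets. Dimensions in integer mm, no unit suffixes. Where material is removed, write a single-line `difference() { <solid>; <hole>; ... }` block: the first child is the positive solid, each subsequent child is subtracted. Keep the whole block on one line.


difference() { translate([394, 270, 0]) cube([5870, 114, 2800]); translate([1836, 270, 0]) cube([777, 114, 2024]); }
translate([394, 3316, 0]) cube([5870, 114, 2800]);
translate([394, 384, 0]) cube([114, 2932, 2800]);
translate([6150, 384, 0]) cube([114, 2932, 2800]);


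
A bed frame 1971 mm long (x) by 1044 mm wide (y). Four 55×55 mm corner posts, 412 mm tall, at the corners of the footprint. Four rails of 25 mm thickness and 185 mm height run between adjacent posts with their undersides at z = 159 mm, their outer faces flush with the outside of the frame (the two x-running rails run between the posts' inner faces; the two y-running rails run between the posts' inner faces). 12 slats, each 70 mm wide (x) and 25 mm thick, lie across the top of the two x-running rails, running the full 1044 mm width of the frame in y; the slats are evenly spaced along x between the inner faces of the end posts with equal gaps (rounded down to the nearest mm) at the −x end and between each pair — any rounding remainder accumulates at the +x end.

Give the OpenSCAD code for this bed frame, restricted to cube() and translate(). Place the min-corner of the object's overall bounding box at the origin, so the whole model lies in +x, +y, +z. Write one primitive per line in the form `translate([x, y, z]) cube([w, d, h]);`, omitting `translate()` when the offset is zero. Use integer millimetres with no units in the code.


cube([55, 55, 412]);
translate([0, 989, 0]) cube([55, 55, 412]);
translate([1916, 0, 0]) cube([55, 55, 412]);
translate([1916, 989, 0]) cube([55, 55, 412]);
translate([55, 0, 159]) cube([1861, 25, 185]);
translate([55, 1019, 159]) cube([1861, 25, 185]);
translate([0, 55, 159]) cube([25, 934, 185]);
translate([1946, 55, 159]) cube([25, 934, 185]);
translate([133, 0, 344]) cube([70, 1044, 25]);
translate([281, 0, 344]) cube([70, 1044, 25]);
translate([429, 0, 344]) cube([70, 1044, 25]);
translate([577, 0, 344]) cube([70, 1044, 25]);
translate([725, 0, 344]) cube([70, 1044, 25]);
translate([873, 0, 344]) cube([70, 1044, 25]);
translate([1021, 0, 344]) cube([70, 1044, 25]);
translate([1169, 0, 344]) cube([70, 1044, 25]);
translate([1317, 0, 344]) cube([70, 1044, 25]);
translate([1465, 0, 344]) cube([70, 1044, 25]);
translate([1613, 0, 344]) cube([70, 1044, 25]);
translate([1761, 0, 344]) cube([70, 1044, 25]);
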